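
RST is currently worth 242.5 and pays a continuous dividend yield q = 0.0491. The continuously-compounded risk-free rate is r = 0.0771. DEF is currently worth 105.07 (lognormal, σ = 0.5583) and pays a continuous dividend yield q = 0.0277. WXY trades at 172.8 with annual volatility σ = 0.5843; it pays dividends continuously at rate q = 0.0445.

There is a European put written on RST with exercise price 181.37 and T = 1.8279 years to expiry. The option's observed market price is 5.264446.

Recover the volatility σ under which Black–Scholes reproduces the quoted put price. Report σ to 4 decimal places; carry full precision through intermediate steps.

sigma = 0.2526

At σ = 0.2526 the Black–Scholes value reproduces the quote:
σ√T = 0.2526·√1.8279 = 0.341515
d₁ = (ln(S/K) + (r−q+σ²/2)T) / (σ√T) = (ln(242.5/181.37) + (0.0771−0.0491+0.2526²/2)·1.8279) / 0.341515 = (0.290463 + 0.109497) / 0.341515 = 1.171135
d₂ = d₁ − σ√T = 1.171135 − 0.341515 = 0.829620
e^{−rT} = 0.868549
e^{−qT} = 0.914160
N(−d₁) = 0.120772,  N(−d₂) = 0.203377
V = K·e^{−rT}·N(−d₂) − S·e^{−qT}·N(−d₁) = 32.037694 − 26.773249 = 5.264446 (matching the quote); vega is positive throughout, so no other σ reproduces this price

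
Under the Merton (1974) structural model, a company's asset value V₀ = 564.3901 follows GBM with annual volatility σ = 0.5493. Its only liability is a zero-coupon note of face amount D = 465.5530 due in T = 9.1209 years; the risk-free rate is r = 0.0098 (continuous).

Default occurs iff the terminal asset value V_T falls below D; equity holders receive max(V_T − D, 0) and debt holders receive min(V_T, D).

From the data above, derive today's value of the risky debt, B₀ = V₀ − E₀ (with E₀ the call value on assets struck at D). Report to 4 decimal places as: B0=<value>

B0=198.0956

Work the structural quantities from V₀ = 564.3901 against face 465.5530:
d₁ = [ln(V₀/D) + (r + σ²/2)T] / (σ√T)
   = [ln(564.3901/465.5530) + (0.0098 + 0.5·0.5493²)·9.1209] / (0.5493·√9.1209)
   = [0.192520 + 1.465412] / 1.658931 = 0.999397
d₂ = d₁ − σ√T = 0.999397 − 1.658931 = -0.659534
N(d₁) = 0.841199,  N(d₂) = 0.254776,  e^(−rT) = 0.914494
E₀ = V₀·N(d₁) − D·e^(−rT)·N(d₂)
   = 564.3901·0.841199 − 465.5530·0.914494·0.254776 = 366.294472
B₀ = V₀ − E₀ = 564.3901 − 366.294472 = 198.095628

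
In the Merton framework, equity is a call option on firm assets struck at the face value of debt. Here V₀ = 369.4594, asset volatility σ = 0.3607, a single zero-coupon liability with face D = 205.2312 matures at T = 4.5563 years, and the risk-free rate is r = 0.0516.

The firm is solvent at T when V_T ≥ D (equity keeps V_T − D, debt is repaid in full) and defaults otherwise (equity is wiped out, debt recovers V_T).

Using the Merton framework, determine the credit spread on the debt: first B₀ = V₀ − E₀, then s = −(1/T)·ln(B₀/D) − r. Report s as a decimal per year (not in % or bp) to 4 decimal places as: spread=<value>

spread=0.0185

Equity is a call on the firm's assets struck at D = 205.2312:
d₁ = [ln(V₀/D) + (r + σ²/2)T] / (σ√T)
   = [ln(369.4594/205.2312) + (0.0516 + 0.5·0.3607²)·4.5563] / (0.3607·√4.5563)
   = [0.587904 + 0.531503] / 0.769932 = 1.453903
d₂ = d₁ − σ√T = 1.453903 − 0.769932 = 0.683971
N(d₁) = 0.927013,  N(d₂) = 0.753003,  e^(−rT) = 0.790488
E₀ = V₀·N(d₁) − D·e^(−rT)·N(d₂)
   = 369.4594·0.927013 − 205.2312·0.790488·0.753003 = 220.332014
B₀ = V₀ − E₀ = 369.4594 − 220.332014 = 149.127386
spread = −(1/T)·ln(B₀/D) − r = −(1/4.5563)·ln(149.127386/205.2312) − 0.0516 = 0.01848675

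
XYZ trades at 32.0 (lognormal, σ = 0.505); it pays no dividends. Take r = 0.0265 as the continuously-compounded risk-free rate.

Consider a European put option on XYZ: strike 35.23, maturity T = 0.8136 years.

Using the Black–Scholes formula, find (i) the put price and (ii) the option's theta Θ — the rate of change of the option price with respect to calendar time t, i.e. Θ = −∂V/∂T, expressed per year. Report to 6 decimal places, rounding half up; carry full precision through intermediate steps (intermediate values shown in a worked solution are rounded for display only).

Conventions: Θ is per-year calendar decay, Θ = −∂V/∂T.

price = 7.306475
Θ = -2.970384

σ√T = 0.505·√0.8136 = 0.455509
d₁ = (ln(S/K) + (r+σ²/2)T) / (σ√T) = (ln(32.0/35.23) + (0.0265+0.505²/2)·0.8136) / 0.455509 = (-0.096162 + 0.125305) / 0.455509 = 0.063978
d₂ = d₁ − σ√T = 0.063978 − 0.455509 = -0.391531
e^{−rT} = 0.978670
N(−d₁) = 0.474494,  N(−d₂) = 0.652298
Put price V = K·e^{−rT}·N(−d₂) − S·N(−d₁) = 22.490281 − 15.183806 = 7.306475
φ(d₁) = (1/√(2π))·e^{−d₁²/2} = 0.398127
Θ = −S·φ(d₁)·σ/(2√T) + r·K·e^{−rT}·N(−d₂) = −3.566376 + 0.595992 = -2.970384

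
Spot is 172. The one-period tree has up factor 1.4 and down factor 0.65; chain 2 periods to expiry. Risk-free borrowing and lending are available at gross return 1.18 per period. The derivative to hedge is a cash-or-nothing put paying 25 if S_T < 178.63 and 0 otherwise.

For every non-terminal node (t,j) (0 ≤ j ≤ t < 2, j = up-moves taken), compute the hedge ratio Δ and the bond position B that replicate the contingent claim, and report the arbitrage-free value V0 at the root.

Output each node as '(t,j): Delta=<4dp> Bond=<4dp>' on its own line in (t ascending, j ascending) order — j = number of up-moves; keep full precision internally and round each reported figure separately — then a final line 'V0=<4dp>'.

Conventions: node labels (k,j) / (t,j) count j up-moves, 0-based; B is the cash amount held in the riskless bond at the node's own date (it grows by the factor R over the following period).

Since d<R<u, set p* = (R−d)/(u−d) = 0.7067; price each node as the discounted p*-expectation of its children.
Expiry values: V(2,0)=25.0000, V(2,1)=25.0000, V(2,2)=0.0000
  t=1,j=0: stock 111.8000 → up 156.5200 (V=25.0000), down 72.6700 (V=25.0000). Price 21.1864; hedge Δ=0.0000, bond B=21.1864.
  t=1,j=1: stock 240.8000 → up 337.1200 (V=0.0000), down 156.5200 (V=25.0000). Price 6.2147; hedge Δ=-0.1384, bond B=39.5480.
  t=0,j=0: stock 172.0000 → up 240.8000 (V=6.2147), down 111.8000 (V=21.1864). Price 8.9885; hedge Δ=-0.1161, bond B=28.9508.
Verification: the root portfolio costs Δ(0,0)·S0 + B(0,0) = 8.9885, matching V0.

(0,0): Delta=-0.1161 Bond=28.9508
(1,0): Delta=0.0000 Bond=21.1864
(1,1): Delta=-0.1384 Bond=39.5480
V0=8.9885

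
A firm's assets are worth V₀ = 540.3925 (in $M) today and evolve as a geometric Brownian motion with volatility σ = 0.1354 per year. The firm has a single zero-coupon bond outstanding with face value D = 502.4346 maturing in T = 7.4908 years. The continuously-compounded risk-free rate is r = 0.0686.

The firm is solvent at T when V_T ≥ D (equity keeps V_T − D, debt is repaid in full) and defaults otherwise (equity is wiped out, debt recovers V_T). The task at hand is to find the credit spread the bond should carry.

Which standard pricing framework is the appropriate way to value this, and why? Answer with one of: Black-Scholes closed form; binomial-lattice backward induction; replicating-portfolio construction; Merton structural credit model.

Key observation: the data describe a firm's assets (V₀ = 540.3925, GBM) and a single zero-coupon debt of face 502.4346, so credit quantities follow from equity-as-call in the structural model.

framework: Merton structural credit model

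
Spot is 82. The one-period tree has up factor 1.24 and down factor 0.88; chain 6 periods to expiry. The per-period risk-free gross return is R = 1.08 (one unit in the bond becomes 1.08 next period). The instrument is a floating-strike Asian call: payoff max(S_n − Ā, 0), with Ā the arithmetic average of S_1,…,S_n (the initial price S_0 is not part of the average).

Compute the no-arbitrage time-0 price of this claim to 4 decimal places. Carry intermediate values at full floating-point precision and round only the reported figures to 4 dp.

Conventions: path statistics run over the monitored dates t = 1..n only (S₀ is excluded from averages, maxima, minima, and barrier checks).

price = 15.3253

Set p* = 0.5556 (from d < R < u); the path-dependent value is the discounted p*-expectation over all price paths.
Enumerate all 2^6 = 64 price paths (U = up ×1.24, D = down ×0.88); each path with k up-moves has probability p*^k·(1−p*)^(6−k).
DDDDDD: Ā=53.6786, payoff=0.0000, prob=0.007707
UDDDDD: Ā=75.6380, payoff=0.0000, prob=0.009634
DUDDDD: Ā=70.7180, payoff=0.0000, prob=0.009634
UUDDDD: Ā=99.6482, payoff=0.0000, prob=0.012043
DDUDDD: Ā=66.3884, payoff=0.0000, prob=0.009634
UDUDDD: Ā=93.5474, payoff=0.0000, prob=0.012043
DUUDDD: Ā=88.6274, payoff=0.0000, prob=0.012043
UUUDDD: Ā=124.8840, payoff=0.0000, prob=0.015053
DDDUDD: Ā=62.5784, payoff=0.0000, prob=0.009634
UDDUDD: Ā=88.1787, payoff=0.0000, prob=0.012043
DUDUDD: Ā=83.2587, payoff=0.0000, prob=0.012043
UUDUDD: Ā=117.3190, payoff=0.0000, prob=0.015053
DDUUDD: Ā=78.9291, payoff=0.0000, prob=0.012043
UDUUDD: Ā=111.2182, payoff=0.0000, prob=0.015053
DUUUDD: Ā=106.2982, payoff=0.2453, prob=0.015053
UUUUDD: Ā=149.7838, payoff=0.3456, prob=0.018817
DDDDUD: Ā=59.2256, payoff=0.0000, prob=0.009634
UDDDUD: Ā=83.4542, payoff=0.0000, prob=0.012043
DUDDUD: Ā=78.5342, payoff=0.0000, prob=0.012043
UUDDUD: Ā=110.6618, payoff=0.0000, prob=0.015053
DDUDUD: Ā=74.2046, payoff=1.4069, prob=0.012043
UDUDUD: Ā=104.5610, payoff=1.9825, prob=0.015053
DUUDUD: Ā=99.6410, payoff=6.9025, prob=0.015053
UUUDUD: Ā=140.4032, payoff=9.7262, prob=0.018817
DDDUUD: Ā=70.3945, payoff=5.2170, prob=0.012043
UDDUUD: Ā=99.1923, payoff=7.3512, prob=0.015053
DUDUUD: Ā=94.2723, payoff=12.2712, prob=0.015053
UUDUUD: Ā=132.8383, payoff=17.2912, prob=0.018817
DDUUUD: Ā=89.9427, payoff=16.6008, prob=0.015053
UDUUUD: Ā=126.7375, payoff=23.3920, prob=0.018817
DUUUUD: Ā=121.8175, payoff=28.3120, prob=0.018817
UUUUUD: Ā=171.6519, payoff=39.8942, prob=0.023521
DDDDDU: Ā=56.2751, payoff=0.0000, prob=0.009634
UDDDDU: Ā=79.2967, payoff=0.0000, prob=0.012043
DUDDDU: Ā=74.3767, payoff=1.2348, prob=0.012043
UUDDDU: Ā=104.8035, payoff=1.7400, prob=0.015053
DDUDDU: Ā=70.0471, payoff=5.5644, prob=0.012043
UDUDDU: Ā=98.7027, payoff=7.8408, prob=0.015053
DUUDDU: Ā=93.7827, payoff=12.7608, prob=0.015053
UUUDDU: Ā=132.1483, payoff=17.9811, prob=0.018817
DDDUDU: Ā=66.2370, payoff=9.3745, prob=0.012043
UDDUDU: Ā=93.3340, payoff=13.2095, prob=0.015053
DUDUDU: Ā=88.4140, payoff=18.1295, prob=0.015053
UUDUDU: Ā=124.5833, payoff=25.5461, prob=0.018817
DDUUDU: Ā=84.0844, payoff=22.4591, prob=0.015053
UDUUDU: Ā=118.4825, payoff=31.6469, prob=0.018817
DUUUDU: Ā=113.5625, payoff=36.5669, prob=0.018817
UUUUDU: Ā=160.0199, payoff=51.5261, prob=0.023521
DDDDUU: Ā=62.8842, payoff=12.7273, prob=0.012043
UDDDUU: Ā=88.6095, payoff=17.9340, prob=0.015053
DUDDUU: Ā=83.6895, payoff=22.8540, prob=0.015053
UUDDUU: Ā=117.9261, payoff=32.2033, prob=0.018817
DDUDUU: Ā=79.3599, payoff=27.1836, prob=0.015053
UDUDUU: Ā=111.8253, payoff=38.3041, prob=0.018817
DUUDUU: Ā=106.9053, payoff=43.2241, prob=0.018817
UUUDUU: Ā=150.6393, payoff=60.9067, prob=0.023521
DDDUUU: Ā=75.5499, payoff=30.9936, prob=0.015053
UDDUUU: Ā=106.4566, payoff=43.6728, prob=0.018817
DUDUUU: Ā=101.5366, payoff=48.5928, prob=0.018817
UUDUUU: Ā=143.0744, payoff=68.4717, prob=0.023521
DDUUUU: Ā=97.2070, payoff=52.9224, prob=0.018817
UDUUUU: Ā=136.9736, payoff=74.5725, prob=0.023521
DUUUUU: Ā=132.0536, payoff=79.4925, prob=0.023521
UUUUUU: Ā=186.0755, payoff=112.0122, prob=0.029401
Price = Σ prob·payoff / R^6 = 24.319335 / 1.586874 = 15.3253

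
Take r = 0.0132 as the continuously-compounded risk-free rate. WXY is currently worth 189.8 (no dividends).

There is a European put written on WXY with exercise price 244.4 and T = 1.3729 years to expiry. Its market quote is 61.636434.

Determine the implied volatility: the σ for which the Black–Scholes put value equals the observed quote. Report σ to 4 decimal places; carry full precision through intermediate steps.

sigma = 0.3026

At σ = 0.3026 the Black–Scholes value reproduces the quote:
σ√T = 0.3026·√1.3729 = 0.354559
d₁ = (ln(S/K) + (r+σ²/2)T) / (σ√T) = (ln(189.8/244.4) + (0.0132+0.3026²/2)·1.3729) / 0.354559 = (-0.252835 + 0.080978) / 0.354559 = -0.484707
d₂ = d₁ − σ√T = -0.484707 − 0.354559 = -0.839266
e^{−rT} = 0.982041
N(−d₁) = 0.686058,  N(−d₂) = 0.799340
V = K·e^{−rT}·N(−d₂) − S·N(−d₁) = 191.850201 − 130.213767 = 61.636434 (matching the quote); vega is positive throughout, so no other σ reproduces this price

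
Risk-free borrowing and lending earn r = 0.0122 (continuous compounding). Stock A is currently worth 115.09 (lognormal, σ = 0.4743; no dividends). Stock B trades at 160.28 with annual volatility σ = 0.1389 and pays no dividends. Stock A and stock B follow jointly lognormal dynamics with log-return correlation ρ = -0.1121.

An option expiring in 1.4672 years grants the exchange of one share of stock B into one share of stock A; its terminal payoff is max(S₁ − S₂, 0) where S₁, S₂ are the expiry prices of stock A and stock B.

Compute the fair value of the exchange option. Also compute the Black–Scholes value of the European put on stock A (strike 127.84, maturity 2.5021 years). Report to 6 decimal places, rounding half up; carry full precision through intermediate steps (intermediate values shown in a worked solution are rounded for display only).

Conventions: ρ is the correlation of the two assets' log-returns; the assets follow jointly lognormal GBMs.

exchange price = 15.238410
price(stock A put K=127.84) = 39.575945

σ_eff = √(σ₁² + σ₂² − 2ρσ₁σ₂) = √(0.4743² + 0.1389² − 2·-0.1121·0.4743·0.1389) = 0.508944
d₁ = (ln(S₁/S₂) + (q₂ − q₁ + σ_eff²/2)T) / (σ_eff√T) = (ln(115.09/160.28) + (0.0 − 0.0 + 0.129512)·1.4672) / 0.616474 = -0.229025
d₂ = d₁ − σ_eff√T = -0.229025 − 0.616474 = -0.845499
N(d₁) = 0.409425,  N(d₂) = 0.198916
V = S₁·e^{−q₁T}·N(d₁) − S₂·e^{−q₂T}·N(d₂) = 47.120703 − 31.882293 = 15.238410
[vanilla: stock A put K=127.84]
σ√T = 0.4743·√2.5021 = 0.750249
d₁ = (ln(S/K) + (r+σ²/2)T) / (σ√T) = (ln(115.09/127.84) + (0.0122+0.4743²/2)·2.5021) / 0.750249 = (-0.105065 + 0.311962) / 0.750249 = 0.275772
d₂ = d₁ − σ√T = 0.275772 − 0.750249 = -0.474477
e^{−rT} = 0.969936
N(−d₁) = 0.391362,  N(−d₂) = 0.682420
price = K·e^{−rT}·N(−d₂) − S·N(−d₁) = 84.617768 − 45.041823 = 39.575945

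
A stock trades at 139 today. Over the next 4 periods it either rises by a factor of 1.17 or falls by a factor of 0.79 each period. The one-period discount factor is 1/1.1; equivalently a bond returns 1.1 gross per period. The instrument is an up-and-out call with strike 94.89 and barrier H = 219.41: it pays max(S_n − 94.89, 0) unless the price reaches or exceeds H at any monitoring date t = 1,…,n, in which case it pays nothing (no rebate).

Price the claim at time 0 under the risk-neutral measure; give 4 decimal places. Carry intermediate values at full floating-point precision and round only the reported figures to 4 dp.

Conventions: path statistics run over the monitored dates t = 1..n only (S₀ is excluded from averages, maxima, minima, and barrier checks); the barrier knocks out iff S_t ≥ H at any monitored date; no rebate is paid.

No-arbitrage gives p* = (R−d)/(u−d) = 0.8158: enumerate every path, weight its payoff by its p*-probability, and discount by R^4.
Enumerate all 2^4 = 16 price paths (U = up ×1.17, D = down ×0.79); each path with k up-moves has probability p*^k·(1−p*)^(4−k).
DDDD: M=109.8100, payoff=0.0000, prob=0.001151
UDDD: M=162.6300, payoff=0.0000, prob=0.005099
DUDD: M=128.4777, payoff=0.0000, prob=0.005099
UUDD: M=190.2771, payoff=23.8619, prob=0.022583
DDUD: M=109.8100, payoff=0.0000, prob=0.005099
UDUD: M=162.6300, payoff=23.8619, prob=0.022583
DUUD: M=150.3189, payoff=23.8619, prob=0.022583
UUUD: M=222.6242, payoff=0.0000, prob=0.100011
DDDU: M=109.8100, payoff=0.0000, prob=0.005099
UDDU: M=162.6300, payoff=23.8619, prob=0.022583
DUDU: M=128.4777, payoff=23.8619, prob=0.022583
UUDU: M=190.2771, payoff=80.9831, prob=0.100011
DDUU: M=118.7519, payoff=23.8619, prob=0.022583
UDUU: M=175.8731, payoff=80.9831, prob=0.100011
DUUU: M=175.8731, payoff=80.9831, prob=0.100011
UUUU: M=260.4703, payoff=0.0000, prob=0.442907
Price = Σ prob·payoff / R^4 = 27.530934 / 1.464100 = 18.8040

price = 18.8040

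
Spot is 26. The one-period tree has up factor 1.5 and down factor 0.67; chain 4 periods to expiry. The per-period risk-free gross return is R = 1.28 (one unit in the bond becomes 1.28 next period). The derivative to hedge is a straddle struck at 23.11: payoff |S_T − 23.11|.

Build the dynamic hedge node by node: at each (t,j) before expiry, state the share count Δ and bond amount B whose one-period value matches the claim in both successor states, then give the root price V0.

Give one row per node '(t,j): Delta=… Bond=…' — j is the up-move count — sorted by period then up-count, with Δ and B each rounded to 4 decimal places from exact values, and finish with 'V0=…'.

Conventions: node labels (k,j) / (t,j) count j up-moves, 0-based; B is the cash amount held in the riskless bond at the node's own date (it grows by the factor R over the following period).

(0,0): Delta=0.9168 Bond=-5.9148
(1,0): Delta=0.5872 Bond=-1.8296
(1,1): Delta=0.9698 Bond=-9.6417
(2,0): Delta=-0.6265 Bond=11.8235
(2,1): Delta=0.7827 Bond=-7.4507
(2,2): Delta=1.0000 Bond=-14.1052
(3,0): Delta=-1.0000 Bond=18.0547
(3,1): Delta=-0.5664 Bond=14.0808
(3,2): Delta=1.0000 Bond=-18.0547
(3,3): Delta=1.0000 Bond=-18.0547
V0=17.9208

Under the risk-neutral measure, an up-move has probability p* = (R−d)/(u−d) = 0.7349 and values discount at R = 1.28.
Terminal payoffs: V(4,0)=17.8707, V(4,1)=11.3802, V(4,2)=3.1507, V(4,3)=35.6825, V(4,4)=108.5150
(3,0): S=7.8198. Δ = (V_up−V_dn)/(S_up−S_dn) = (11.3802−17.8707)/(11.7298−5.2393) = -1.0000. V = [p*·11.3802 + (1−p*)·17.8707]/1.28 = 10.2348. B = V − Δ·S = 18.0547.
(3,1): S=17.5071. Δ = (V_up−V_dn)/(S_up−S_dn) = (3.1507−11.3802)/(26.2607−11.7298) = -0.5664. V = [p*·3.1507 + (1−p*)·11.3802]/1.28 = 4.1656. B = V − Δ·S = 14.0808.
(3,2): S=39.1950. Δ = (V_up−V_dn)/(S_up−S_dn) = (35.6825−3.1507)/(58.7925−26.2607) = 1.0000. V = [p*·35.6825 + (1−p*)·3.1507]/1.28 = 21.1403. B = V − Δ·S = -18.0547.
(3,3): S=87.7500. Δ = (V_up−V_dn)/(S_up−S_dn) = (108.5150−35.6825)/(131.6250−58.7925) = 1.0000. V = [p*·108.5150 + (1−p*)·35.6825]/1.28 = 69.6953. B = V − Δ·S = -18.0547.
(2,0): S=11.6714. Δ = (V_up−V_dn)/(S_up−S_dn) = (4.1656−10.2348)/(17.5071−7.8198) = -0.6265. V = [p*·4.1656 + (1−p*)·10.2348]/1.28 = 4.5112. B = V − Δ·S = 11.8235.
(2,1): S=26.1300. Δ = (V_up−V_dn)/(S_up−S_dn) = (21.1403−4.1656)/(39.1950−17.5071) = 0.7827. V = [p*·21.1403 + (1−p*)·4.1656]/1.28 = 13.0008. B = V − Δ·S = -7.4507.
(2,2): S=58.5000. Δ = (V_up−V_dn)/(S_up−S_dn) = (69.6953−21.1403)/(87.7500−39.1950) = 1.0000. V = [p*·69.6953 + (1−p*)·21.1403]/1.28 = 44.3948. B = V − Δ·S = -14.1052.
(1,0): S=17.4200. Δ = (V_up−V_dn)/(S_up−S_dn) = (13.0008−4.5112)/(26.1300−11.6714) = 0.5872. V = [p*·13.0008 + (1−p*)·4.5112]/1.28 = 8.3988. B = V − Δ·S = -1.8296.
(1,1): S=39.0000. Δ = (V_up−V_dn)/(S_up−S_dn) = (44.3948−13.0008)/(58.5000−26.1300) = 0.9698. V = [p*·44.3948 + (1−p*)·13.0008]/1.28 = 28.1824. B = V − Δ·S = -9.6417.
(0,0): S=26.0000. Δ = (V_up−V_dn)/(S_up−S_dn) = (28.1824−8.3988)/(39.0000−17.4200) = 0.9168. V = [p*·28.1824 + (1−p*)·8.3988]/1.28 = 17.9208. B = V − Δ·S = -5.9148.
Verification: the root portfolio costs Δ(0,0)·S0 + B(0,0) = 17.9208, matching V0.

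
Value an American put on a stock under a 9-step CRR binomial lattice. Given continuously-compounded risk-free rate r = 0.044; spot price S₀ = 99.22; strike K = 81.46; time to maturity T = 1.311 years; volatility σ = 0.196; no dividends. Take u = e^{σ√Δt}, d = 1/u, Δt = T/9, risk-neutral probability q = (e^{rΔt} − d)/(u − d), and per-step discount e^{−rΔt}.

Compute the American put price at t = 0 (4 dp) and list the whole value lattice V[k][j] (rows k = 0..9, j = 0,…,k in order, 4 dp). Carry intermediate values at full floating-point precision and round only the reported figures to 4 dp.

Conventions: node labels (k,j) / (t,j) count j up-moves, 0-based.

price = 1.3631
tree:
1.3631
2.2646 0.5617
3.6808 1.0071 0.1643
5.8282 1.7771 0.3208 0.0244
8.9418 3.0741 0.6218 0.0516 0.0000
13.2010 5.1862 1.1951 0.1091 0.0000 0.0000
18.1208 8.4656 2.2738 0.2308 0.0000 0.0000 0.0000
22.6861 13.2010 4.2720 0.4883 0.0000 0.0000 0.0000 0.0000
26.9223 18.1208 7.8989 1.0329 0.0000 0.0000 0.0000 0.0000 0.0000
30.8532 22.6861 13.2010 2.1851 0.0000 0.0000 0.0000 0.0000 0.0000 0.0000

Δt=0.14567, u=1.07768, d=0.92792, q=0.52424, disc=e^(-rΔt)=0.99361
k=9 terminal: V=max(K-S,0) → 30.8532 22.6861 13.2010 2.1851 0.0000 0.0000 0.0000 0.0000 0.0000 0.0000
k=8: j=0 S=54.5377 intr=26.9223 cont=26.4019 V=26.9223[EX]; j=1 S=63.3392 intr=18.1208 cont=17.6004 V=18.1208[EX]; j=2 S=73.5611 intr=7.8989 cont=7.3785 V=7.8989[EX]; j=3 S=85.4326 intr=0.0000 cont=1.0329 V=1.0329[hold]; j=4 S=99.2200 intr=0.0000 cont=0.0000 V=0.0000[hold]; j=5 S=115.2325 intr=0.0000 cont=0.0000 V=0.0000[hold]; j=6 S=133.8291 intr=0.0000 cont=0.0000 V=0.0000[hold]; j=7 S=155.4269 intr=0.0000 cont=0.0000 V=0.0000[hold]; j=8 S=180.5102 intr=0.0000 cont=0.0000 V=0.0000[hold]
k=7: j=0 S=58.7739 intr=22.6861 cont=22.1657 V=22.6861[EX]; j=1 S=68.2590 intr=13.2010 cont=12.6805 V=13.2010[EX]; j=2 S=79.2749 intr=2.1851 cont=4.2720 V=4.2720[hold]; j=3 S=92.0686 intr=0.0000 cont=0.4883 V=0.4883[hold]; j=4 S=106.9269 intr=0.0000 cont=0.0000 V=0.0000[hold]; j=5 S=124.1831 intr=0.0000 cont=0.0000 V=0.0000[hold]; j=6 S=144.2242 intr=0.0000 cont=0.0000 V=0.0000[hold]; j=7 S=167.4997 intr=0.0000 cont=0.0000 V=0.0000[hold]
k=6: j=0 S=63.3392 intr=18.1208 cont=17.6004 V=18.1208[EX]; j=1 S=73.5611 intr=7.8989 cont=8.4656 V=8.4656[hold]; j=2 S=85.4326 intr=0.0000 cont=2.2738 V=2.2738[hold]; j=3 S=99.2200 intr=0.0000 cont=0.2308 V=0.2308[hold]; j=4 S=115.2325 intr=0.0000 cont=0.0000 V=0.0000[hold]; j=5 S=133.8291 intr=0.0000 cont=0.0000 V=0.0000[hold]; j=6 S=155.4269 intr=0.0000 cont=0.0000 V=0.0000[hold]
k=5: j=0 S=68.2590 intr=13.2010 cont=12.9757 V=13.2010[EX]; j=1 S=79.2749 intr=2.1851 cont=5.1862 V=5.1862[hold]; j=2 S=92.0686 intr=0.0000 cont=1.1951 V=1.1951[hold]; j=3 S=106.9269 intr=0.0000 cont=0.1091 V=0.1091[hold]; j=4 S=124.1831 intr=0.0000 cont=0.0000 V=0.0000[hold]; j=5 S=144.2242 intr=0.0000 cont=0.0000 V=0.0000[hold]
k=4: j=0 S=73.5611 intr=7.8989 cont=8.9418 V=8.9418[hold]; j=1 S=85.4326 intr=0.0000 cont=3.0741 V=3.0741[hold]; j=2 S=99.2200 intr=0.0000 cont=0.6218 V=0.6218[hold]; j=3 S=115.2325 intr=0.0000 cont=0.0516 V=0.0516[hold]; j=4 S=133.8291 intr=0.0000 cont=0.0000 V=0.0000[hold]
k=3: j=0 S=79.2749 intr=2.1851 cont=5.8282 V=5.8282[hold]; j=1 S=92.0686 intr=0.0000 cont=1.7771 V=1.7771[hold]; j=2 S=106.9269 intr=0.0000 cont=0.3208 V=0.3208[hold]; j=3 S=124.1831 intr=0.0000 cont=0.0244 V=0.0244[hold]
k=2: j=0 S=85.4326 intr=0.0000 cont=3.6808 V=3.6808[hold]; j=1 S=99.2200 intr=0.0000 cont=1.0071 V=1.0071[hold]; j=2 S=115.2325 intr=0.0000 cont=0.1643 V=0.1643[hold]
k=1: j=0 S=92.0686 intr=0.0000 cont=2.2646 V=2.2646[hold]; j=1 S=106.9269 intr=0.0000 cont=0.5617 V=0.5617[hold]
k=0: j=0 S=99.2200 intr=0.0000 cont=1.3631 V=1.3631[hold]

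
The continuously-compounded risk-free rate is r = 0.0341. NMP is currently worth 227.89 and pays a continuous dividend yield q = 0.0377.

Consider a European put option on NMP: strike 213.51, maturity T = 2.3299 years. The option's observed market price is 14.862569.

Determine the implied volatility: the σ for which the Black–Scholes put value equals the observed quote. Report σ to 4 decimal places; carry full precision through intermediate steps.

sigma = 0.1631

At σ = 0.1631 the Black–Scholes value reproduces the quote:
σ√T = 0.1631·√2.3299 = 0.248956
d₁ = (ln(S/K) + (r−q+σ²/2)T) / (σ√T) = (ln(227.89/213.51) + (0.0341−0.0377+0.1631²/2)·2.3299) / 0.248956 = (0.065179 + 0.022602) / 0.248956 = 0.352598
d₂ = d₁ − σ√T = 0.352598 − 0.248956 = 0.103642
e^{−rT} = 0.923625
e^{−qT} = 0.915910
N(−d₁) = 0.362195,  N(−d₂) = 0.458727
V = K·e^{−rT}·N(−d₂) − S·e^{−qT}·N(−d₁) = 90.462356 − 75.599787 = 14.862569 (matching the quote); vega is positive throughout, so no other σ reproduces this price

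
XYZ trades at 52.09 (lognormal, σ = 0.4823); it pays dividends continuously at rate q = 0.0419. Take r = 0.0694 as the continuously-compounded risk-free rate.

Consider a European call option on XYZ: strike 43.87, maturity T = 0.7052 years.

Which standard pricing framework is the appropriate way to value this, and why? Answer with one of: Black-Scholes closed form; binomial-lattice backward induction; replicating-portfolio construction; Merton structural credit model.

Key observation: a European claim on XYZ (strike 43.87) — a lognormal (GBM) underlying with constant rate and volatility — has an exact closed-form value; no lattice or capital structure is involved.

framework: Black-Scholes closed form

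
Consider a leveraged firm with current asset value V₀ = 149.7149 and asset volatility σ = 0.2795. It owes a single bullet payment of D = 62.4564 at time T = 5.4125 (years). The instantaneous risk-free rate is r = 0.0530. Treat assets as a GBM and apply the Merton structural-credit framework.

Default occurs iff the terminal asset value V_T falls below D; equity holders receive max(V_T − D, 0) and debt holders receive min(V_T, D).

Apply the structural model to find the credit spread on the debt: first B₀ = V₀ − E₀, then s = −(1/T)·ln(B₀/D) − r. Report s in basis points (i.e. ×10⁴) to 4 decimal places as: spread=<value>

Equity is a call on the firm's assets struck at D = 62.4564:
d₁ = [ln(V₀/D) + (r + σ²/2)T] / (σ√T)
   = [ln(149.7149/62.4564) + (0.0530 + 0.5·0.2795²)·5.4125] / (0.2795·√5.4125)
   = [0.874264 + 0.498275] / 0.650251 = 2.110785
d₂ = d₁ − σ√T = 2.110785 − 0.650251 = 1.460535
N(d₁) = 0.982605,  N(d₂) = 0.927928,  e^(−rT) = 0.750615
E₀ = V₀·N(d₁) − D·e^(−rT)·N(d₂)
   = 149.7149·0.982605 − 62.4564·0.750615·0.927928 = 103.608612
B₀ = V₀ − E₀ = 149.7149 − 103.608612 = 46.106288
spread = −(1/T)·ln(B₀/D) − r = −(1/5.4125)·ln(46.106288/62.4564) − 0.0530 = 0.00307748
in basis points: 0.00307748 × 10⁴ = 30.7748 bp

spread=30.7748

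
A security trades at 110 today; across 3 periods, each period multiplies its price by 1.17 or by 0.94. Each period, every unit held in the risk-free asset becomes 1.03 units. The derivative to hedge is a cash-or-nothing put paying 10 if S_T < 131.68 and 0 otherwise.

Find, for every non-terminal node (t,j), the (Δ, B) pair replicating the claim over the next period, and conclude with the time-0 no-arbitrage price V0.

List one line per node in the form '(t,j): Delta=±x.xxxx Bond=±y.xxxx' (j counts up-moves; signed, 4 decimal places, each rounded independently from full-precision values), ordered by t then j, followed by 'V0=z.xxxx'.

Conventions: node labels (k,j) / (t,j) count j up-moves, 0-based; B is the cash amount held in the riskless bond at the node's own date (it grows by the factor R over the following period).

(0,0): Delta=-0.1775 Bond=25.5671
(1,0): Delta=-0.1597 Bond=24.5004
(1,1): Delta=-0.1996 Bond=29.1866
(2,0): Delta=0.0000 Bond=9.7087
(2,1): Delta=-0.3594 Bond=49.3879
(2,2): Delta=0.0000 Bond=0.0000
V0=6.0443

Since d<R<u, set p* = (R−d)/(u−d) = 0.3913; price each node as the discounted p*-expectation of its children.
Payoffs at expiry: V(3,0)=10.0000, V(3,1)=10.0000, V(3,2)=0.0000, V(3,3)=0.0000
(2,0): S=97.1960. Δ = (V_up−V_dn)/(S_up−S_dn) = (10.0000−10.0000)/(113.7193−91.3642) = 0.0000. V = [p*·10.0000 + (1−p*)·10.0000]/1.03 = 9.7087. B = V − Δ·S = 9.7087.
(2,1): S=120.9780. Δ = (V_up−V_dn)/(S_up−S_dn) = (0.0000−10.0000)/(141.5443−113.7193) = -0.3594. V = [p*·0.0000 + (1−p*)·10.0000]/1.03 = 5.9097. B = V − Δ·S = 49.3879.
(2,2): S=150.5790. Δ = (V_up−V_dn)/(S_up−S_dn) = (0.0000−0.0000)/(176.1774−141.5443) = 0.0000. V = [p*·0.0000 + (1−p*)·0.0000]/1.03 = 0.0000. B = V − Δ·S = 0.0000.
(1,0): S=103.4000. Δ = (V_up−V_dn)/(S_up−S_dn) = (5.9097−9.7087)/(120.9780−97.1960) = -0.1597. V = [p*·5.9097 + (1−p*)·9.7087]/1.03 = 7.9827. B = V − Δ·S = 24.5004.
(1,1): S=128.7000. Δ = (V_up−V_dn)/(S_up−S_dn) = (0.0000−5.9097)/(150.5790−120.9780) = -0.1996. V = [p*·0.0000 + (1−p*)·5.9097]/1.03 = 3.4924. B = V − Δ·S = 29.1866.
(0,0): S=110.0000. Δ = (V_up−V_dn)/(S_up−S_dn) = (3.4924−7.9827)/(128.7000−103.4000) = -0.1775. V = [p*·3.4924 + (1−p*)·7.9827]/1.03 = 6.0443. B = V − Δ·S = 25.5671.
Check: Δ(0,0)·S0 + B(0,0) = 6.0443 = V0.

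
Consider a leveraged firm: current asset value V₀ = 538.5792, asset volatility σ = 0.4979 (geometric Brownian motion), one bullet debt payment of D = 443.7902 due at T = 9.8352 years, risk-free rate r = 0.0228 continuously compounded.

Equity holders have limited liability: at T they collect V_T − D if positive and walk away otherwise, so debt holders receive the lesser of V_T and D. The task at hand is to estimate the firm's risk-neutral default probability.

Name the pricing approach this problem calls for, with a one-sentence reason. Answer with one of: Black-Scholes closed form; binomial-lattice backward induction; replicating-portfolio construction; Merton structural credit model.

Key observation: assets follow a GBM and default happens iff V_T < 443.7902; valuing claims on that split (equity as a call, risky debt as the residual) is the structural model's definition.

framework: Merton structural credit model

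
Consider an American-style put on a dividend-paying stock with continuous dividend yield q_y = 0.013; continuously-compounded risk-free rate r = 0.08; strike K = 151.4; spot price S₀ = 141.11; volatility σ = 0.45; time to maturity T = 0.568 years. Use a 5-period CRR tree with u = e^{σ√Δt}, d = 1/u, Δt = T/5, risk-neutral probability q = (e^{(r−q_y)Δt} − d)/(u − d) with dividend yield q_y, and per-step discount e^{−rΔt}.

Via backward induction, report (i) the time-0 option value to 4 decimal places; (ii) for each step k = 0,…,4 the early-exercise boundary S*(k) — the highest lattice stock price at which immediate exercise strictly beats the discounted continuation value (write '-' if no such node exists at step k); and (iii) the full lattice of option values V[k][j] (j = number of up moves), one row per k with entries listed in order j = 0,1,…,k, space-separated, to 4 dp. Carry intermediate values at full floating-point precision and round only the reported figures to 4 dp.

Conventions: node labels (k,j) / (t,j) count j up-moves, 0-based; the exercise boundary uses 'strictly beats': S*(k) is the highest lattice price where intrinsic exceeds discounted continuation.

params: Δt=0.11360 u=1.16378 d=0.85927 q=0.48725 e^(-rΔt)=0.99095
t_5 payoffs: 85.2988 61.8741 30.1482 0.0000 0.0000 0.0000
t_4: node(4,0) S=76.9270 payoff=74.4730 vs cont=73.2168 → 74.4730 [stop]  node(4,1) S=104.1881 payoff=47.2119 vs cont=45.9959 → 47.2119 [stop]  node(4,2) S=141.1100 payoff=10.2900 vs cont=15.3188 → 15.3188 [wait]  node(4,3) S=191.1161 payoff=0.0000 vs cont=0.0000 → 0.0000 [wait]  node(4,4) S=258.8432 payoff=0.0000 vs cont=0.0000 → 0.0000 [wait]  ⇒ S*(4)=104.1881
t_3: node(3,0) S=89.5259 payoff=61.8741 vs cont=60.6366 → 61.8741 [stop]  node(3,1) S=121.2518 payoff=30.1482 vs cont=31.3856 → 31.3856 [wait]  node(3,2) S=164.2206 payoff=0.0000 vs cont=7.7837 → 7.7837 [wait]  node(3,3) S=222.4165 payoff=0.0000 vs cont=0.0000 → 0.0000 [wait]  ⇒ S*(3)=89.5259
t_2: node(2,0) S=104.1881 payoff=47.2119 vs cont=46.5933 → 47.2119 [stop]  node(2,1) S=141.1100 payoff=10.2900 vs cont=19.7058 → 19.7058 [wait]  node(2,2) S=191.1161 payoff=0.0000 vs cont=3.9550 → 3.9550 [wait]  ⇒ S*(2)=104.1881
t_1: node(1,0) S=121.2518 payoff=30.1482 vs cont=33.5038 → 33.5038 [wait]  node(1,1) S=164.2206 payoff=0.0000 vs cont=11.9225 → 11.9225 [wait]  ⇒ S*(1)=-
t_0: node(0,0) S=141.1100 payoff=10.2900 vs cont=22.7804 → 22.7804 [wait]  ⇒ S*(0)=-

price = 22.7804
boundary = - - 104.1881 89.5259 104.1881
tree:
22.7804
33.5038 11.9225
47.2119 19.7058 3.9550
61.8741 31.3856 7.7837 0.0000
74.4730 47.2119 15.3188 0.0000 0.0000
85.2988 61.8741 30.1482 0.0000 0.0000 0.0000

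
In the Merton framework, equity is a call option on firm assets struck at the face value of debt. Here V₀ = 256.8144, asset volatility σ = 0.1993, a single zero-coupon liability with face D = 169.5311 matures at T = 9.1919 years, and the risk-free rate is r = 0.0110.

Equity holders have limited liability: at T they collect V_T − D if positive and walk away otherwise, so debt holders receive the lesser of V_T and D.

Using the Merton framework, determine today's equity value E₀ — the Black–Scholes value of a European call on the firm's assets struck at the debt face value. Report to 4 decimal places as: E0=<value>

E0=116.3039

Work the structural quantities from V₀ = 256.8144 against face 169.5311:
d₁ = [ln(V₀/D) + (r + σ²/2)T] / (σ√T)
   = [ln(256.8144/169.5311) + (0.0110 + 0.5·0.1993²)·9.1919] / (0.1993·√9.1919)
   = [0.415317 + 0.283664] / 0.604241 = 1.156793
d₂ = d₁ − σ√T = 1.156793 − 0.604241 = 0.552553
N(d₁) = 0.876322,  N(d₂) = 0.709715,  e^(−rT) = 0.903833
E₀ = V₀·N(d₁) − D·e^(−rT)·N(d₂)
   = 256.8144·0.876322 − 169.5311·0.903833·0.709715 = 116.303941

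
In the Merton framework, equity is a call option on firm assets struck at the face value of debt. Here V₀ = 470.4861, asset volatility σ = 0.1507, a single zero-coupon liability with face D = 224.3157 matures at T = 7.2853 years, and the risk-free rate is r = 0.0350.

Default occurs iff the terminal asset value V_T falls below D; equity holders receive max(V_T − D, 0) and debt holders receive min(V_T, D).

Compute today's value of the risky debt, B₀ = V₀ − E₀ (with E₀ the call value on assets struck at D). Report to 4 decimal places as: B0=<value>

B0=173.5594

Equity is a call on the firm's assets struck at D = 224.3157:
d₁ = [ln(V₀/D) + (r + σ²/2)T] / (σ√T)
   = [ln(470.4861/224.3157) + (0.0350 + 0.5·0.1507²)·7.2853] / (0.1507·√7.2853)
   = [0.740712 + 0.337712] / 0.406759 = 2.651261
d₂ = d₁ − σ√T = 2.651261 − 0.406759 = 2.244502
N(d₁) = 0.995990,  N(d₂) = 0.987600,  e^(−rT) = 0.774928
E₀ = V₀·N(d₁) − D·e^(−rT)·N(d₂)
   = 470.4861·0.995990 − 224.3157·0.774928·0.987600 = 296.926668
B₀ = V₀ − E₀ = 470.4861 − 296.926668 = 173.559432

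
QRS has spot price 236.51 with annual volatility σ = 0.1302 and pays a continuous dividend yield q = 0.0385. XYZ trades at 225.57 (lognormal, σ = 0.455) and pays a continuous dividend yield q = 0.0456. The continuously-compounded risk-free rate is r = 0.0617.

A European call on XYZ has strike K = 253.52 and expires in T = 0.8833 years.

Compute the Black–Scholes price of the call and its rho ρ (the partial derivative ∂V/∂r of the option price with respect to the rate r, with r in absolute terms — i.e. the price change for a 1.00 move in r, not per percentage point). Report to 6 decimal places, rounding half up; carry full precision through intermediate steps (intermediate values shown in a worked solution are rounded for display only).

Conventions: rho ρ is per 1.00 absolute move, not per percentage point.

σ√T = 0.455·√0.8833 = 0.427627
d₁ = (ln(S/K) + (r−q+σ²/2)T) / (σ√T) = (ln(225.57/253.52) + (0.0617−0.0456+0.455²/2)·0.8833) / 0.427627 = (-0.116812 + 0.105654) / 0.427627 = -0.026094
d₂ = d₁ − σ√T = -0.026094 − 0.427627 = -0.453721
e^{−rT} = 0.946959
e^{−qT} = 0.960522
N(d₁) = 0.489591,  N(d₂) = 0.325015
Call price V = S·e^{−qT}·N(d₁) − K·e^{−rT}·N(d₂) = 106.077248 − 78.027265 = 28.049983
ρ = K·T·e^{−rT}·N(d₂) = 68.921483

price = 28.049983
ρ = 68.921483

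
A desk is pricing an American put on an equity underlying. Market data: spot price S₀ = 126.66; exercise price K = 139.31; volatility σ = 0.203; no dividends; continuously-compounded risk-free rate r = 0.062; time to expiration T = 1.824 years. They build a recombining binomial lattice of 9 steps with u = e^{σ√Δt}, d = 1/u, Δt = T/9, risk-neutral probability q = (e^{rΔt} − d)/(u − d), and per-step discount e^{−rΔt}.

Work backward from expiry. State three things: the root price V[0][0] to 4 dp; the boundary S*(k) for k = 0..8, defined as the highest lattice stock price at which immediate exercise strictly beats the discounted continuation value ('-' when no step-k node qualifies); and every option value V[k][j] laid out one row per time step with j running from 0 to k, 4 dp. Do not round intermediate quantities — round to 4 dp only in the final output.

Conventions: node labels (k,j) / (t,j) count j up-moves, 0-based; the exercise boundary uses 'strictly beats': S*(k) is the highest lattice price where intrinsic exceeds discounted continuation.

params: Δt=0.20267 u=1.09569 d=0.91266 q=0.54625 e^(-rΔt)=0.98751
t_9 payoffs: 83.6636 72.5040 59.1064 43.0220 23.7120 0.5294 0.0000 0.0000 0.0000 0.0000
t_8: node(8,0) S=60.9714 payoff=78.3386 vs cont=76.5990 → 78.3386 [stop]  node(8,1) S=73.1989 payoff=66.1111 vs cont=64.3715 → 66.1111 [stop]  node(8,2) S=87.8786 payoff=51.4314 vs cont=49.6919 → 51.4314 [stop]  node(8,3) S=105.5021 payoff=33.8079 vs cont=32.0683 → 33.8079 [stop]  node(8,4) S=126.6600 payoff=12.6500 vs cont=10.9105 → 12.6500 [stop]  node(8,5) S=152.0610 payoff=0.0000 vs cont=0.2372 → 0.2372 [wait]  node(8,6) S=182.5559 payoff=0.0000 vs cont=0.0000 → 0.0000 [wait]  node(8,7) S=219.1665 payoff=0.0000 vs cont=0.0000 → 0.0000 [wait]  node(8,8) S=263.1192 payoff=0.0000 vs cont=0.0000 → 0.0000 [wait]  ⇒ S*(8)=126.6600
t_7: node(7,0) S=66.8060 payoff=72.5040 vs cont=70.7645 → 72.5040 [stop]  node(7,1) S=80.2036 payoff=59.1064 vs cont=57.3669 → 59.1064 [stop]  node(7,2) S=96.2880 payoff=43.0220 vs cont=41.2825 → 43.0220 [stop]  node(7,3) S=115.5980 payoff=23.7120 vs cont=21.9725 → 23.7120 [stop]  node(7,4) S=138.7806 payoff=0.5294 vs cont=5.7962 → 5.7962 [wait]  node(7,5) S=166.6122 payoff=0.0000 vs cont=0.1063 → 0.1063 [wait]  node(7,6) S=200.0254 payoff=0.0000 vs cont=0.0000 → 0.0000 [wait]  node(7,7) S=240.1394 payoff=0.0000 vs cont=0.0000 → 0.0000 [wait]  ⇒ S*(7)=115.5980
t_6: node(6,0) S=73.1989 payoff=66.1111 vs cont=64.3715 → 66.1111 [stop]  node(6,1) S=87.8786 payoff=51.4314 vs cont=49.6919 → 51.4314 [stop]  node(6,2) S=105.5021 payoff=33.8079 vs cont=32.0683 → 33.8079 [stop]  node(6,3) S=126.6600 payoff=12.6500 vs cont=13.7515 → 13.7515 [wait]  node(6,4) S=152.0610 payoff=0.0000 vs cont=2.6545 → 2.6545 [wait]  node(6,5) S=182.5559 payoff=0.0000 vs cont=0.0476 → 0.0476 [wait]  node(6,6) S=219.1665 payoff=0.0000 vs cont=0.0000 → 0.0000 [wait]  ⇒ S*(6)=105.5021
t_5: node(5,0) S=80.2036 payoff=59.1064 vs cont=57.3669 → 59.1064 [stop]  node(5,1) S=96.2880 payoff=43.0220 vs cont=41.2825 → 43.0220 [stop]  node(5,2) S=115.5980 payoff=23.7120 vs cont=22.5667 → 23.7120 [stop]  node(5,3) S=138.7806 payoff=0.5294 vs cont=7.5937 → 7.5937 [wait]  node(5,4) S=166.6122 payoff=0.0000 vs cont=1.2151 → 1.2151 [wait]  node(5,5) S=200.0254 payoff=0.0000 vs cont=0.0213 → 0.0213 [wait]  ⇒ S*(5)=115.5980
t_4: node(4,0) S=87.8786 payoff=51.4314 vs cont=49.6919 → 51.4314 [stop]  node(4,1) S=105.5021 payoff=33.8079 vs cont=32.0683 → 33.8079 [stop]  node(4,2) S=126.6600 payoff=12.6500 vs cont=14.7212 → 14.7212 [wait]  node(4,3) S=152.0610 payoff=0.0000 vs cont=4.0581 → 4.0581 [wait]  node(4,4) S=182.5559 payoff=0.0000 vs cont=0.5560 → 0.5560 [wait]  ⇒ S*(4)=105.5021
t_3: node(3,0) S=96.2880 payoff=43.0220 vs cont=41.2825 → 43.0220 [stop]  node(3,1) S=115.5980 payoff=23.7120 vs cont=23.0897 → 23.7120 [stop]  node(3,2) S=138.7806 payoff=0.5294 vs cont=8.7853 → 8.7853 [wait]  node(3,3) S=166.6122 payoff=0.0000 vs cont=2.1183 → 2.1183 [wait]  ⇒ S*(3)=115.5980
t_2: node(2,0) S=105.5021 payoff=33.8079 vs cont=32.0683 → 33.8079 [stop]  node(2,1) S=126.6600 payoff=12.6500 vs cont=15.3640 → 15.3640 [wait]  node(2,2) S=152.0610 payoff=0.0000 vs cont=5.0792 → 5.0792 [wait]  ⇒ S*(2)=105.5021
t_1: node(1,0) S=115.5980 payoff=23.7120 vs cont=23.4365 → 23.7120 [stop]  node(1,1) S=138.7806 payoff=0.5294 vs cont=9.6242 → 9.6242 [wait]  ⇒ S*(1)=115.5980
t_0: node(0,0) S=126.6600 payoff=12.6500 vs cont=15.8165 → 15.8165 [wait]  ⇒ S*(0)=-

price = 15.8165
boundary = - 115.5980 105.5021 115.5980 105.5021 115.5980 105.5021 115.5980 126.6600
tree:
15.8165
23.7120 9.6242
33.8079 15.3640 5.0792
43.0220 23.7120 8.7853 2.1183
51.4314 33.8079 14.7212 4.0581 0.5560
59.1064 43.0220 23.7120 7.5937 1.2151 0.0213
66.1111 51.4314 33.8079 13.7515 2.6545 0.0476 0.0000
72.5040 59.1064 43.0220 23.7120 5.7962 0.1063 0.0000 0.0000
78.3386 66.1111 51.4314 33.8079 12.6500 0.2372 0.0000 0.0000 0.0000
83.6636 72.5040 59.1064 43.0220 23.7120 0.5294 0.0000 0.0000 0.0000 0.0000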